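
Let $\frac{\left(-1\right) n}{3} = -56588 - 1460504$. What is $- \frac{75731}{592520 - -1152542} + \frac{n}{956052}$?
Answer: $\frac{655821335425}{139030834602} \approx 4.7171$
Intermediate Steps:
$n = 4551276$ ($n = - 3 \left(-56588 - 1460504\right) = \left(-3\right) \left(-1517092\right) = 4551276$)
$- \frac{75731}{592520 - -1152542} + \frac{n}{956052} = - \frac{75731}{592520 - -1152542} + \frac{4551276}{956052} = - \frac{75731}{592520 + 1152542} + 4551276 \cdot \frac{1}{956052} = - \frac{75731}{1745062} + \frac{379273}{79671} = \frac{655821335425}{139030834602}$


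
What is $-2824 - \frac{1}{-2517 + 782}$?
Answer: $- \frac{4899639}{1735} \approx -2824.0$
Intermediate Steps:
$-2824 - \frac{1}{-2517 + 782} = -2824 - \frac{1}{-1735} = -2824 - - \frac{1}{1735} = -2824 + \frac{1}{1735} = - \frac{4899639}{1735}$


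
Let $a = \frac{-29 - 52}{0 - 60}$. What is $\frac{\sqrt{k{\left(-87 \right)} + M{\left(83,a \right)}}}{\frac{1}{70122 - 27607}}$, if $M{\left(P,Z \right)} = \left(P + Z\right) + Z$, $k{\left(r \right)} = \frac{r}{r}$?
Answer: $\frac{144551 \sqrt{30}}{2} \approx 3.9587 \cdot 10^{5}$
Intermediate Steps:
$k{\left(r \right)} = 1$
$a = \frac{27}{20}$ ($a = - \frac{81}{-60} = \left(-81\right) \left(- \frac{1}{60}\right) = \frac{27}{20} \approx 1.35$)
$M{\left(P,Z \right)} = P + 2 Z$
$\frac{\sqrt{k{\left(-87 \right)} + M{\left(83,a \right)}}}{\frac{1}{70122 - 27607}} = \frac{\sqrt{1 + \left(83 + 2 \cdot \frac{27}{20}\right)}}{\frac{1}{70122 - 27607}} = \frac{\sqrt{1 + \left(83 + \frac{27}{10}\right)}}{\frac{1}{42515}} = \sqrt{1 + \frac{857}{10}} \frac{1}{\frac{1}{42515}} = \sqrt{\frac{867}{10}} \cdot 42515 = \frac{17 \sqrt{30}}{10} \cdot 42515 = \frac{144551 \sqrt{30}}{2}$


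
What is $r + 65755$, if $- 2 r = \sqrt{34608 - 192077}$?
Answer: $65755 - \frac{i \sqrt{157469}}{2} \approx 65755.0 - 198.41 i$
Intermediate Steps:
$r = - \frac{i \sqrt{157469}}{2}$ ($r = - \frac{\sqrt{34608 - 192077}}{2} = - \frac{\sqrt{-157469}}{2} = - \frac{i \sqrt{157469}}{2} \approx - 198.41 i$)
$r + 65755 = - \frac{i \sqrt{157469}}{2} + 65755 = 65755 - \frac{i \sqrt{157469}}{2}$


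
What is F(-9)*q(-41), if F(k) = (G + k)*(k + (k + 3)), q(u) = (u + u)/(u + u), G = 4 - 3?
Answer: 120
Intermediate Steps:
G = 1
q(u) = 1 (q(u) = (2*u)/((2*u)) = (2*u)*(1/(2*u)) = 1)
F(k) = (1 + k)*(3 + 2*k) (F(k) = (1 + k)*(k + (k + 3)) = (1 + k)*(k + (3 + k)) = (1 + k)*(3 + 2*k))
F(-9)*q(-41) = (3 + 2*(-9)² + 5*(-9))*1 = (3 + 2*81 - 45)*1 = (3 + 162 - 45)*1 = 120*1 = 120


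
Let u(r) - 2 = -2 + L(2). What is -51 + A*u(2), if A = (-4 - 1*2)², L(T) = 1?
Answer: -15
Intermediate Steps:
u(r) = 1 (u(r) = 2 + (-2 + 1) = 2 - 1 = 1)
A = 36 (A = (-4 - 2)² = (-6)² = 36)
-51 + A*u(2) = -51 + 36*1 = -51 + 36 = -15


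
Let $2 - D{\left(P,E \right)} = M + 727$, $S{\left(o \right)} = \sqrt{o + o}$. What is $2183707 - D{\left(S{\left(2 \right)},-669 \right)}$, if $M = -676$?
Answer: $2183756$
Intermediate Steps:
$S{\left(o \right)} = \sqrt{2} \sqrt{o}$ ($S{\left(o \right)} = \sqrt{2 o} = \sqrt{2} \sqrt{o}$)
$D{\left(P,E \right)} = -49$ ($D{\left(P,E \right)} = 2 - \left(-676 + 727\right) = 2 - 51 = -49$)
$2183707 - D{\left(S{\left(2 \right)},-669 \right)} = 2183707 - -49 = 2183707 + 49 = 2183756$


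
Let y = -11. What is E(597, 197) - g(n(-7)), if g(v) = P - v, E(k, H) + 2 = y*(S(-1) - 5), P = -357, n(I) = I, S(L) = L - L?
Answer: 403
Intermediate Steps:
S(L) = 0
E(k, H) = 53 (E(k, H) = -2 - 11*(0 - 5) = -2 - 11*(-5) = -2 + 55 = 53)
g(v) = -357 - v
E(597, 197) - g(n(-7)) = 53 - (-357 - 1*(-7)) = 53 - (-357 + 7) = 53 - 1*(-350) = 53 + 350 = 403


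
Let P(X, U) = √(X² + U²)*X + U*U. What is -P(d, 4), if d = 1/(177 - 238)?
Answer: -16 + √59537/3721 ≈ -15.934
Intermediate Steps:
d = -1/61 (d = 1/(-61) = -1/61 ≈ -0.016393)
P(X, U) = U² + X*√(U² + X²) (P(X, U) = √(U² + X²)*X + U² = X*√(U² + X²) + U² = U² + X*√(U² + X²))
-P(d, 4) = -(4² - √(4² + (-1/61)²)/61) = -(16 - √(16 + 1/3721)/61) = -(16 - √59537/3721) = -16 + √59537/3721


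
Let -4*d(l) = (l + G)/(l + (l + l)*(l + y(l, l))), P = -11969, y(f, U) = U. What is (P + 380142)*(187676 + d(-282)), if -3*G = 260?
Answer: 18822916268152243/272412 ≈ 6.9097e+10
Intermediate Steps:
G = -260/3 (G = -⅓*260 = -260/3 ≈ -86.667)
d(l) = -(-260/3 + l)/(4*(l + 4*l²)) (d(l) = -(l - 260/3)/(4*(l + (l + l)*(l + l))) = -(-260/3 + l)/(4*(l + (2*l)*(2*l))) = -(-260/3 + l)/(4*(l + 4*l²)))
(P + 380142)*(187676 + d(-282)) = (-11969 + 380142)*(187676 + (1/12)*(260 - 3*(-282))/(-282*(1 + 4*(-282)))) = 368173*(187676 + (1/12)*(-1/282)*(260 + 846)/(1 - 1128)) = 368173*(187676 + (1/12)*(-1/282)*1106/(-1127)) = 368173*(187676 + (1/12)*(-1/282)*(-1/1127)*1106) = 368173*(187676 + 79/272412) = 368173*(51125194591/272412) = 18822916268152243/272412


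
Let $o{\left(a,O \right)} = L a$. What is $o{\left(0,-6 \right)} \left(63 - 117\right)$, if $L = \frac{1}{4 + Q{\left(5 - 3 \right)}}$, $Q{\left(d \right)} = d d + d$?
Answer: $0$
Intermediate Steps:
$Q{\left(d \right)} = d + d^{2}$ ($Q{\left(d \right)} = d^{2} + d = d + d^{2}$)
$L = \frac{1}{10}$ ($L = \frac{1}{4 + \left(5 - 3\right) \left(1 + \left(5 - 3\right)\right)} = \frac{1}{4 + 2 \left(1 + 2\right)} = \frac{1}{4 + 2 \cdot 3} = \frac{1}{4 + 6} = \frac{1}{10} \approx 0.1$)
$o{\left(a,O \right)} = \frac{a}{10}$
$o{\left(0,-6 \right)} \left(63 - 117\right) = \frac{1}{10} \cdot 0 \left(63 - 117\right) = 0 \left(-54\right) = 0$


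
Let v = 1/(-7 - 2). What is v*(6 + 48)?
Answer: -6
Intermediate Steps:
v = -⅑ (v = 1/(-9) = -⅑ ≈ -0.11111)
v*(6 + 48) = -(6 + 48)/9 = -⅑*54 = -6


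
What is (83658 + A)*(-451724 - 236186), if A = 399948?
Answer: -332677403460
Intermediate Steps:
(83658 + A)*(-451724 - 236186) = (83658 + 399948)*(-451724 - 236186) = 483606*(-687910) = -332677403460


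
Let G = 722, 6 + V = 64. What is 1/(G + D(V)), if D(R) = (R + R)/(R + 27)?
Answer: 85/61486 ≈ 0.0013824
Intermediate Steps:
V = 58 (V = -6 + 64 = 58)
D(R) = 2*R/(27 + R) (D(R) = (2*R)/(27 + R) = 2*R/(27 + R))
1/(G + D(V)) = 1/(722 + 2*58/(27 + 58)) = 1/(722 + 2*58/85) = 1/(722 + 2*58*(1/85)) = 1/(722 + 116/85) = 1/(61486/85) = 85/61486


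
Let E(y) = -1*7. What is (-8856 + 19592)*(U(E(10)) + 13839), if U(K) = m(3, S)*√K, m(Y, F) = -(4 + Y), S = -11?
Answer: 148575504 - 75152*I*√7 ≈ 1.4858e+8 - 1.9883e+5*I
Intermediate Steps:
E(y) = -7
m(Y, F) = -4 - Y
U(K) = -7*√K (U(K) = (-4 - 1*3)*√K = (-4 - 3)*√K = -7*√K)
(-8856 + 19592)*(U(E(10)) + 13839) = (-8856 + 19592)*(-7*I*√7 + 13839) = 10736*(-7*I*√7 + 13839) = 10736*(13839 - 7*I*√7) = 148575504 - 75152*I*√7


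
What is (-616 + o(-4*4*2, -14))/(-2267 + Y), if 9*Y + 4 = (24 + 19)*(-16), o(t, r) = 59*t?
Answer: 22536/21095 ≈ 1.0683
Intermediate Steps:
Y = -692/9 (Y = -4/9 + ((24 + 19)*(-16))/9 = -4/9 + (43*(-16))/9 = -4/9 + (⅑)*(-688) = -4/9 - 688/9 = -692/9 ≈ -76.889)
(-616 + o(-4*4*2, -14))/(-2267 + Y) = (-616 + 59*(-4*4*2))/(-2267 - 692/9) = (-616 + 59*(-16*2))/(-21095/9) = (-616 + 59*(-32))*(-9/21095) = (-616 - 1888)*(-9/21095) = -2504*(-9/21095) = 22536/21095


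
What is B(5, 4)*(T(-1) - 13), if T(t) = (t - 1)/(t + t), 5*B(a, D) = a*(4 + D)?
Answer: -96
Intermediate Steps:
B(a, D) = a*(4 + D)/5 (B(a, D) = (a*(4 + D))/5 = a*(4 + D)/5)
T(t) = (-1 + t)/(2*t) (T(t) = (-1 + t)/((2*t)) = (-1 + t)*(1/(2*t)) = (-1 + t)/(2*t))
B(5, 4)*(T(-1) - 13) = ((1/5)*5*(4 + 4))*((1/2)*(-1 - 1)/(-1) - 13) = ((1/5)*5*8)*((1/2)*(-1)*(-2) - 13) = 8*(1 - 13) = 8*(-12) = -96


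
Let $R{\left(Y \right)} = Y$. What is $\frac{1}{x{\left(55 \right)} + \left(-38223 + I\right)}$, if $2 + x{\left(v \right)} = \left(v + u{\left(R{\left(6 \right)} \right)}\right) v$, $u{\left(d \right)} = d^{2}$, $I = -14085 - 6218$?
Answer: $- \frac{1}{53523} \approx -1.8684 \cdot 10^{-5}$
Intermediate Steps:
$I = -20303$ ($I = -14085 - 6218 = -20303$)
$x{\left(v \right)} = -2 + v \left(36 + v\right)$ ($x{\left(v \right)} = -2 + \left(v + 6^{2}\right) v = -2 + \left(v + 36\right) v = -2 + \left(36 + v\right) v = -2 + v \left(36 + v\right)$)
$\frac{1}{x{\left(55 \right)} + \left(-38223 + I\right)} = \frac{1}{\left(-2 + 55^{2} + 36 \cdot 55\right) - 58526} = \frac{1}{\left(-2 + 3025 + 1980\right) - 58526} = \frac{1}{5003 - 58526} = \frac{1}{-53523} = - \frac{1}{53523}$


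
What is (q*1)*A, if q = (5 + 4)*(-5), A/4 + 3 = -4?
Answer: 1260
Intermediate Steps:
A = -28 (A = -12 + 4*(-4) = -12 - 16 = -28)
q = -45 (q = 9*(-5) = -45)
(q*1)*A = -45*1*(-28) = -45*(-28) = 1260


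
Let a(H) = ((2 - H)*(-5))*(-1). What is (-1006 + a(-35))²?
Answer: 674041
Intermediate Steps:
a(H) = 10 - 5*H (a(H) = (-10 + 5*H)*(-1) = 10 - 5*H)
(-1006 + a(-35))² = (-1006 + (10 - 5*(-35)))² = (-1006 + (10 + 175))² = (-1006 + 185)² = (-821)² = 674041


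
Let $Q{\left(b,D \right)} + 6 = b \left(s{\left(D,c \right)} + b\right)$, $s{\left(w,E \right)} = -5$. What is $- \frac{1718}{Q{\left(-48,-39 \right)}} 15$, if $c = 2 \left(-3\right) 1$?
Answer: $- \frac{4295}{423} \approx -10.154$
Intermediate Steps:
$c = -6$ ($c = \left(-6\right) 1 = -6$)
$Q{\left(b,D \right)} = -6 + b \left(-5 + b\right)$
$- \frac{1718}{Q{\left(-48,-39 \right)}} 15 = - \frac{1718}{-6 + \left(-48\right)^{2} - -240} \cdot 15 = - \frac{1718}{-6 + 2304 + 240} \cdot 15 = - \frac{1718}{2538} \cdot 15 = \left(-1718\right) \frac{1}{2538} \cdot 15 = \left(- \frac{859}{1269}\right) 15 = - \frac{4295}{423}$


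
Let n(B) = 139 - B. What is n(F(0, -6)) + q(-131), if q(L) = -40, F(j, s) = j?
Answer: 99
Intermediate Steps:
n(F(0, -6)) + q(-131) = (139 - 1*0) - 40 = (139 + 0) - 40 = 139 - 40 = 99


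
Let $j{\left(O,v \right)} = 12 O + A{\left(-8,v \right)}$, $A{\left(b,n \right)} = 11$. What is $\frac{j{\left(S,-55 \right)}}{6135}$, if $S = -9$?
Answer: $- \frac{97}{6135} \approx -0.015811$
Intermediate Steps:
$j{\left(O,v \right)} = 11 + 12 O$ ($j{\left(O,v \right)} = 12 O + 11 = 11 + 12 O$)
$\frac{j{\left(S,-55 \right)}}{6135} = \frac{11 + 12 \left(-9\right)}{6135} = \left(11 - 108\right) \frac{1}{6135} = \left(-97\right) \frac{1}{6135} = - \frac{97}{6135}$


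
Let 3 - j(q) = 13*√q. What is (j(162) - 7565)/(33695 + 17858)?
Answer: -7562/51553 - 117*√2/51553 ≈ -0.14989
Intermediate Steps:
j(q) = 3 - 13*√q
(j(162) - 7565)/(33695 + 17858) = ((3 - 117*√2) - 7565)/(33695 + 17858) = ((3 - 117*√2) - 7565)/51553 = ((3 - 117*√2) - 7565)*(1/51553) = (-7562 - 117*√2)*(1/51553) = -7562/51553 - 117*√2/51553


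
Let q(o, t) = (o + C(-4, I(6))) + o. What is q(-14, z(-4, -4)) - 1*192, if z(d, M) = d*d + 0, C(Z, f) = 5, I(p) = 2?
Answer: -215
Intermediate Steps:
z(d, M) = d² (z(d, M) = d² + 0 = d²)
q(o, t) = 5 + 2*o (q(o, t) = (o + 5) + o = (5 + o) + o = 5 + 2*o)
q(-14, z(-4, -4)) - 1*192 = (5 + 2*(-14)) - 1*192 = (5 - 28) - 192 = -23 - 192 = -215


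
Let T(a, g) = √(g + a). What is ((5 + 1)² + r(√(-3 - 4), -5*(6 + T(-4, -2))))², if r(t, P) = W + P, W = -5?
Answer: (-1 + 5*I*√6)² ≈ -149.0 - 24.495*I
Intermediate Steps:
T(a, g) = √(a + g)
r(t, P) = -5 + P
((5 + 1)² + r(√(-3 - 4), -5*(6 + T(-4, -2))))² = ((5 + 1)² + (-5 - 5*(6 + √(-4 - 2))))² = (6² + (-5 - 5*(6 + √(-6))))² = (36 + (-5 - 5*(6 + I*√6)))² = (36 + (-5 + (-30 - 5*I*√6)))² = (36 + (-35 - 5*I*√6))² = (1 - 5*I*√6)²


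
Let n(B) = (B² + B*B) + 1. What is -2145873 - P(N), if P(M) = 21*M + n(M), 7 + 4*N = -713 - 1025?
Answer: -20138727/8 ≈ -2.5173e+6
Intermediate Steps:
n(B) = 1 + 2*B² (n(B) = (B² + B²) + 1 = 2*B² + 1 = 1 + 2*B²)
N = -1745/4 (N = -7/4 + (-713 - 1025)/4 = -7/4 + (¼)*(-1738) = -7/4 - 869/2 = -1745/4 ≈ -436.25)
P(M) = 1 + 2*M² + 21*M (P(M) = 21*M + (1 + 2*M²) = 1 + 2*M² + 21*M)
-2145873 - P(N) = -2145873 - (1 + 2*(-1745/4)² + 21*(-1745/4)) = -2145873 - (1 + 2*(3045025/16) - 36645/4) = -2145873 - (1 + 3045025/8 - 36645/4) = -2145873 - 1*2971743/8 = -2145873 - 2971743/8 = -20138727/8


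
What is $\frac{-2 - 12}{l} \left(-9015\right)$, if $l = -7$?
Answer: $-18030$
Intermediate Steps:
$\frac{-2 - 12}{l} \left(-9015\right) = \frac{-2 - 12}{-7} \left(-9015\right) = \left(-2 - 12\right) \left(- \frac{1}{7}\right) \left(-9015\right) = \left(-14\right) \left(- \frac{1}{7}\right) \left(-9015\right) = 2 \left(-9015\right) = -18030$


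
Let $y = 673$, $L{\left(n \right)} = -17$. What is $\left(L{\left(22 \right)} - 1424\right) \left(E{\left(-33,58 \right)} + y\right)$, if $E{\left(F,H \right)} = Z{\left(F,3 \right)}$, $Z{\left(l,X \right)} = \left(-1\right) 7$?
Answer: $-959706$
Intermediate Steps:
$Z{\left(l,X \right)} = -7$
$E{\left(F,H \right)} = -7$
$\left(L{\left(22 \right)} - 1424\right) \left(E{\left(-33,58 \right)} + y\right) = \left(-17 - 1424\right) \left(-7 + 673\right) = \left(-1441\right) 666 = -959706$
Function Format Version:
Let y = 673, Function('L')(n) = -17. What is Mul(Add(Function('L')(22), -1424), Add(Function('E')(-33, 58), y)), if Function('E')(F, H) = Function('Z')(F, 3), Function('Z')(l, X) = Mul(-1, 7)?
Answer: -959706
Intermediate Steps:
Function('Z')(l, X) = -7
Function('E')(F, H) = -7
Mul(Add(Function('L')(22), -1424), Add(Function('E')(-33, 58), y)) = Mul(Add(-17, -1424), Add(-7, 673)) = Mul(-1441, 666) = -959706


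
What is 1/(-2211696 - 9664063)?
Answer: -1/11875759 ≈ -8.4205e-8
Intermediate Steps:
1/(-2211696 - 9664063) = 1/(-11875759) = -1/11875759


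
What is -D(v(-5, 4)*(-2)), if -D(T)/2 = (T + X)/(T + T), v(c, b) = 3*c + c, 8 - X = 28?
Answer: ½ ≈ 0.50000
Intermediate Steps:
X = -20 (X = 8 - 1*28 = 8 - 28 = -20)
v(c, b) = 4*c
D(T) = -(-20 + T)/T (D(T) = -2*(T - 20)/(T + T) = -2*(-20 + T)/(2*T) = -2*(-20 + T)*1/(2*T) = -(-20 + T)/T)
-D(v(-5, 4)*(-2)) = -(20 - 4*(-5)*(-2))/((4*(-5))*(-2)) = -(20 - (-20)*(-2))/((-20*(-2))) = -(20 - 1*40)/40 = -(20 - 40)/40 = -(-20)/40 = -1*(-½) = ½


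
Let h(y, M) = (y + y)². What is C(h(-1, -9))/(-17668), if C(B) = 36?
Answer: -9/4417 ≈ -0.0020376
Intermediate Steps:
h(y, M) = 4*y² (h(y, M) = (2*y)² = 4*y²)
C(h(-1, -9))/(-17668) = 36/(-17668) = 36*(-1/17668) = -9/4417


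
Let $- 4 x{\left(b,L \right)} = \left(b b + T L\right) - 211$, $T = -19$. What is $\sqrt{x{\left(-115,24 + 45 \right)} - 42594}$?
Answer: $\frac{3 i \sqrt{20231}}{2} \approx 213.35 i$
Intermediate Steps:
$x{\left(b,L \right)} = \frac{211}{4} - \frac{b^{2}}{4} + \frac{19 L}{4}$ ($x{\left(b,L \right)} = - \frac{\left(b b - 19 L\right) - 211}{4} = - \frac{\left(b^{2} - 19 L\right) - 211}{4} = - \frac{-211 + b^{2} - 19 L}{4} = \frac{211}{4} - \frac{b^{2}}{4} + \frac{19 L}{4}$)
$\sqrt{x{\left(-115,24 + 45 \right)} - 42594} = \sqrt{\left(\frac{211}{4} - \frac{\left(-115\right)^{2}}{4} + \frac{19 \left(24 + 45\right)}{4}\right) - 42594} = \sqrt{\left(\frac{211}{4} - \frac{13225}{4} + \frac{19}{4} \cdot 69\right) - 42594} = \sqrt{\left(\frac{211}{4} - \frac{13225}{4} + \frac{1311}{4}\right) - 42594} = \sqrt{- \frac{11703}{4} - 42594} = \sqrt{- \frac{182079}{4}} = \frac{3 i \sqrt{20231}}{2}$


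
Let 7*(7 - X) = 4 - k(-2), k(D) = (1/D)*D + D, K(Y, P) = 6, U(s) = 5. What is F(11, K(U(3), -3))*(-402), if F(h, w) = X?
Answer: -17688/7 ≈ -2526.9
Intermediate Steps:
k(D) = 1 + D (k(D) = D/D + D = 1 + D)
X = 44/7 (X = 7 - (4 - (1 - 2))/7 = 7 - (4 - 1*(-1))/7 = 7 - (4 + 1)/7 = 7 - ⅐*5 = 7 - 5/7 = 44/7 ≈ 6.2857)
F(h, w) = 44/7
F(11, K(U(3), -3))*(-402) = (44/7)*(-402) = -17688/7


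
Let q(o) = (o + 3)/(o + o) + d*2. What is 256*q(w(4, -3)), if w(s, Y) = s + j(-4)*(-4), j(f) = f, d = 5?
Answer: 13536/5 ≈ 2707.2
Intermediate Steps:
w(s, Y) = 16 + s (w(s, Y) = s - 4*(-4) = s + 16 = 16 + s)
q(o) = 10 + (3 + o)/(2*o) (q(o) = (o + 3)/(o + o) + 5*2 = (3 + o)/((2*o)) + 10 = (3 + o)*(1/(2*o)) + 10 = (3 + o)/(2*o) + 10 = 10 + (3 + o)/(2*o))
256*q(w(4, -3)) = 256*(3*(1 + 7*(16 + 4))/(2*(16 + 4))) = 256*((3/2)*(1 + 7*20)/20) = 256*((3/2)*(1/20)*(1 + 140)) = 256*((3/2)*(1/20)*141) = 256*(423/40) = 13536/5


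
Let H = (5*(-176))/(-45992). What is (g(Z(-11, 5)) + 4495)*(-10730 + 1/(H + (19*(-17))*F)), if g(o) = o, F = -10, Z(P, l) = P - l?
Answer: -892438249154829/18569380 ≈ -4.8060e+7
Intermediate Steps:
H = 110/5749 (H = -880*(-1/45992) = 110/5749 ≈ 0.019134)
(g(Z(-11, 5)) + 4495)*(-10730 + 1/(H + (19*(-17))*F)) = ((-11 - 1*5) + 4495)*(-10730 + 1/(110/5749 + (19*(-17))*(-10))) = ((-11 - 5) + 4495)*(-10730 + 1/(110/5749 - 323*(-10))) = (-16 + 4495)*(-10730 + 1/(110/5749 + 3230)) = 4479*(-10730 + 1/(18569380/5749)) = 4479*(-10730 + 5749/18569380) = 4479*(-199249441651/18569380) = -892438249154829/18569380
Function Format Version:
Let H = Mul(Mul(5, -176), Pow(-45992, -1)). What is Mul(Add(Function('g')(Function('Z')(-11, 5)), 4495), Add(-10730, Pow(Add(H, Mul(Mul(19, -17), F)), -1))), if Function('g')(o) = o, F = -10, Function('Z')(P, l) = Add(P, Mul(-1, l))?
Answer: Rational(-892438249154829, 18569380) ≈ -4.8060e+7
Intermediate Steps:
H = Rational(110, 5749) (H = Mul(-880, Rational(-1, 45992)) = Rational(110, 5749) ≈ 0.019134)
Mul(Add(Function('g')(Function('Z')(-11, 5)), 4495), Add(-10730, Pow(Add(H, Mul(Mul(19, -17), F)), -1))) = Mul(Add(Add(-11, Mul(-1, 5)), 4495), Add(-10730, Pow(Add(Rational(110, 5749), Mul(Mul(19, -17), -10)), -1))) = Mul(Add(Add(-11, -5), 4495), Add(-10730, Pow(Add(Rational(110, 5749), Mul(-323, -10)), -1))) = Mul(Add(-16, 4495), Add(-10730, Pow(Add(Rational(110, 5749), 3230), -1))) = Mul(4479, Add(-10730, Pow(Rational(18569380, 5749), -1))) = Mul(4479, Add(-10730, Rational(5749, 18569380))) = Mul(4479, Rational(-199249441651, 18569380)) = Rational(-892438249154829, 18569380)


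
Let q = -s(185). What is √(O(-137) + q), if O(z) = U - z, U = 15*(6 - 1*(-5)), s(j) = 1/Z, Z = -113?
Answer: √3856351/113 ≈ 17.378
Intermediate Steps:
s(j) = -1/113 (s(j) = 1/(-113) = -1/113)
U = 165 (U = 15*(6 + 5) = 15*11 = 165)
q = 1/113 (q = -1*(-1/113) = 1/113 ≈ 0.0088496)
O(z) = 165 - z
√(O(-137) + q) = √((165 - 1*(-137)) + 1/113) = √((165 + 137) + 1/113) = √(302 + 1/113) = √(34127/113) = √3856351/113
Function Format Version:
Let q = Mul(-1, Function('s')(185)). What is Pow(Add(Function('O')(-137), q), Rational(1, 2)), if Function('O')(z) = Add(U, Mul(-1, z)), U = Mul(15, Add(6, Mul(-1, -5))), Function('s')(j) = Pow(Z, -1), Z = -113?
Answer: Mul(Rational(1, 113), Pow(3856351, Rational(1, 2))) ≈ 17.378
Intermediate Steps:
Function('s')(j) = Rational(-1, 113) (Function('s')(j) = Pow(-113, -1) = Rational(-1, 113))
U = 165 (U = Mul(15, Add(6, 5)) = Mul(15, 11) = 165)
q = Rational(1, 113) (q = Mul(-1, Rational(-1, 113)) = Rational(1, 113) ≈ 0.0088496)
Function('O')(z) = Add(165, Mul(-1, z))
Pow(Add(Function('O')(-137), q), Rational(1, 2)) = Pow(Add(Add(165, Mul(-1, -137)), Rational(1, 113)), Rational(1, 2)) = Pow(Add(Add(165, 137), Rational(1, 113)), Rational(1, 2)) = Pow(Add(302, Rational(1, 113)), Rational(1, 2)) = Pow(Rational(34127, 113), Rational(1, 2)) = Mul(Rational(1, 113), Pow(3856351, Rational(1, 2)))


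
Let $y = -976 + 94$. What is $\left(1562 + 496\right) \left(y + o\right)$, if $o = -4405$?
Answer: $-10880646$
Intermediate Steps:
$y = -882$
$\left(1562 + 496\right) \left(y + o\right) = \left(1562 + 496\right) \left(-882 - 4405\right) = 2058 \left(-5287\right) = -10880646$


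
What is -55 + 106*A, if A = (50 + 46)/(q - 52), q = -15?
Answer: -13861/67 ≈ -206.88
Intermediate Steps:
A = -96/67 (A = (50 + 46)/(-15 - 52) = 96/(-67) = 96*(-1/67) = -96/67 ≈ -1.4328)
-55 + 106*A = -55 + 106*(-96/67) = -55 - 10176/67 = -13861/67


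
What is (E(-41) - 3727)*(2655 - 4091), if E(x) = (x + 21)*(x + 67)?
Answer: 6098692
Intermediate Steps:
E(x) = (21 + x)*(67 + x)
(E(-41) - 3727)*(2655 - 4091) = ((1407 + (-41)² + 88*(-41)) - 3727)*(2655 - 4091) = ((1407 + 1681 - 3608) - 3727)*(-1436) = (-520 - 3727)*(-1436) = -4247*(-1436) = 6098692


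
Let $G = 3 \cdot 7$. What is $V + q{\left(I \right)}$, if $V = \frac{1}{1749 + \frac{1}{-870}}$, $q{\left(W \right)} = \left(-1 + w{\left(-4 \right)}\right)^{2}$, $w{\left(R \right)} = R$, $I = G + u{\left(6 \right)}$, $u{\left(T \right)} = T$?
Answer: $\frac{38041595}{1521629} \approx 25.001$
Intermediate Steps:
$G = 21$
$I = 27$ ($I = 21 + 6 = 27$)
$q{\left(W \right)} = 25$ ($q{\left(W \right)} = \left(-1 - 4\right)^{2} = \left(-5\right)^{2} = 25$)
$V = \frac{870}{1521629}$ ($V = \frac{1}{1749 - \frac{1}{870}} = \frac{1}{\frac{1521629}{870}} = \frac{870}{1521629} \approx 0.00057176$)
$V + q{\left(I \right)} = \frac{870}{1521629} + 25 = \frac{38041595}{1521629}$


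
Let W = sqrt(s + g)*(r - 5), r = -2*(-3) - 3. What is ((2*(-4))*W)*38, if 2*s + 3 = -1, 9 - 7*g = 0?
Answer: 608*I*sqrt(35)/7 ≈ 513.85*I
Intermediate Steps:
g = 9/7 (g = 9/7 - 1/7*0 = 9/7 + 0 = 9/7 ≈ 1.2857)
r = 3 (r = 6 - 3 = 3)
s = -2 (s = -3/2 + (1/2)*(-1) = -3/2 - 1/2 = -2)
W = -2*I*sqrt(35)/7 (W = sqrt(-2 + 9/7)*(3 - 5) = sqrt(-5/7)*(-2) = (I*sqrt(35)/7)*(-2) = -2*I*sqrt(35)/7 ≈ -1.6903*I)
((2*(-4))*W)*38 = ((2*(-4))*(-2*I*sqrt(35)/7))*38 = -(-16)*I*sqrt(35)/7*38 = (16*I*sqrt(35)/7)*38 = 608*I*sqrt(35)/7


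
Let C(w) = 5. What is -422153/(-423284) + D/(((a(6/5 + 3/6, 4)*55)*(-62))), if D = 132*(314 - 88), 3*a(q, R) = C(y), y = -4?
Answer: -48094853/11311900 ≈ -4.2517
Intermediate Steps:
a(q, R) = 5/3 (a(q, R) = (1/3)*5 = 5/3)
D = 29832 (D = 132*226 = 29832)
-422153/(-423284) + D/(((a(6/5 + 3/6, 4)*55)*(-62))) = -422153/(-423284) + 29832/((((5/3)*55)*(-62))) = -422153*(-1/423284) + 29832/(((275/3)*(-62))) = 14557/14596 + 29832/(-17050/3) = 14557/14596 + 29832*(-3/17050) = 14557/14596 - 4068/775 = -48094853/11311900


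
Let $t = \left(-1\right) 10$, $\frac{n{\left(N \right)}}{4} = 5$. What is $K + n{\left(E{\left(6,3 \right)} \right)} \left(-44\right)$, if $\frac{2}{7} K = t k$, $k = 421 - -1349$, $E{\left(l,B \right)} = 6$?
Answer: $-62830$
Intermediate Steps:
$n{\left(N \right)} = 20$ ($n{\left(N \right)} = 4 \cdot 5 = 20$)
$t = -10$
$k = 1770$ ($k = 421 + 1349 = 1770$)
$K = -61950$ ($K = \frac{7 \left(\left(-10\right) 1770\right)}{2} = \frac{7}{2} \left(-17700\right) = -61950$)
$K + n{\left(E{\left(6,3 \right)} \right)} \left(-44\right) = -61950 + 20 \left(-44\right) = -61950 - 880 = -62830$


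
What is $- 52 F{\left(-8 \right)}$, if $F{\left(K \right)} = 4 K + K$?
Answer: $2080$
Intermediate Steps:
$F{\left(K \right)} = 5 K$
$- 52 F{\left(-8 \right)} = - 52 \cdot 5 \left(-8\right) = \left(-52\right) \left(-40\right) = 2080$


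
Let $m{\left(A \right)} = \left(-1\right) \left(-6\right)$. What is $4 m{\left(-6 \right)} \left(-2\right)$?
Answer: $-48$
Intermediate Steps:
$m{\left(A \right)} = 6$
$4 m{\left(-6 \right)} \left(-2\right) = 4 \cdot 6 \left(-2\right) = 24 \left(-2\right) = -48$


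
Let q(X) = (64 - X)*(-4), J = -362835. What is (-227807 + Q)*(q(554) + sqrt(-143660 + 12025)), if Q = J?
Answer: -1157658320 - 590642*I*sqrt(131635) ≈ -1.1577e+9 - 2.1429e+8*I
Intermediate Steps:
Q = -362835
q(X) = -256 + 4*X
(-227807 + Q)*(q(554) + sqrt(-143660 + 12025)) = (-227807 - 362835)*((-256 + 4*554) + sqrt(-143660 + 12025)) = -590642*((-256 + 2216) + sqrt(-131635)) = -590642*(1960 + I*sqrt(131635)) = -1157658320 - 590642*I*sqrt(131635)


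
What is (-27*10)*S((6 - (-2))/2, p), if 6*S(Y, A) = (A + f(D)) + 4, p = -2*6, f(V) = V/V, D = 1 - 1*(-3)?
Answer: 315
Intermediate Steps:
D = 4 (D = 1 + 3 = 4)
f(V) = 1
p = -12
S(Y, A) = ⅚ + A/6 (S(Y, A) = ((A + 1) + 4)/6 = ((1 + A) + 4)/6 = (5 + A)/6 = ⅚ + A/6)
(-27*10)*S((6 - (-2))/2, p) = (-27*10)*(⅚ + (⅙)*(-12)) = -270*(⅚ - 2) = -270*(-7/6) = 315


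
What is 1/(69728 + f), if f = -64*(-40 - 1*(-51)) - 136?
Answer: 1/68888 ≈ 1.4516e-5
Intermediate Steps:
f = -840 (f = -64*(-40 + 51) - 136 = -64*11 - 136 = -704 - 136 = -840)
1/(69728 + f) = 1/(69728 - 840) = 1/68888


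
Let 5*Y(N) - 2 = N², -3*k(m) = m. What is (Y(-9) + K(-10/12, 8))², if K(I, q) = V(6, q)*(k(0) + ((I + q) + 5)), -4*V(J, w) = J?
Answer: 1089/400 ≈ 2.7225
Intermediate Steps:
V(J, w) = -J/4
k(m) = -m/3
Y(N) = ⅖ + N²/5
K(I, q) = -15/2 - 3*I/2 - 3*q/2 (K(I, q) = (-¼*6)*(-⅓*0 + ((I + q) + 5)) = -3*(0 + (5 + I + q))/2 = -3*(5 + I + q)/2 = -15/2 - 3*I/2 - 3*q/2)
(Y(-9) + K(-10/12, 8))² = ((⅖ + (⅕)*(-9)²) + (-15/2 - (-15)/12 - 3/2*8))² = ((⅖ + (⅕)*81) + (-15/2 - (-15)/12 - 12))² = ((⅖ + 81/5) + (-15/2 - 3/2*(-⅚) - 12))² = (83/5 + (-15/2 + 5/4 - 12))² = (83/5 - 73/4)² = (-33/20)² = 1089/400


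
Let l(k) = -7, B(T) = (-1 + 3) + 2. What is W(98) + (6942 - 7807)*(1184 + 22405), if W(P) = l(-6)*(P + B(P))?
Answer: -20405199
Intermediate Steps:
B(T) = 4 (B(T) = 2 + 2 = 4)
W(P) = -28 - 7*P (W(P) = -7*(P + 4) = -7*(4 + P) = -28 - 7*P)
W(98) + (6942 - 7807)*(1184 + 22405) = (-28 - 7*98) + (6942 - 7807)*(1184 + 22405) = (-28 - 686) - 865*23589 = -714 - 20404485 = -20405199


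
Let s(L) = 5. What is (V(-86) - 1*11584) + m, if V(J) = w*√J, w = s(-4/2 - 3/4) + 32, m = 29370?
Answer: 17786 + 37*I*√86 ≈ 17786.0 + 343.12*I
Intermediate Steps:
w = 37 (w = 5 + 32 = 37)
V(J) = 37*√J
(V(-86) - 1*11584) + m = (37*√(-86) - 1*11584) + 29370 = (37*(I*√86) - 11584) + 29370 = (37*I*√86 - 11584) + 29370 = (-11584 + 37*I*√86) + 29370 = 17786 + 37*I*√86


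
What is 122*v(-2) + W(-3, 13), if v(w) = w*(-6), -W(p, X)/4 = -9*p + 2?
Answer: 1348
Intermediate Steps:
W(p, X) = -8 + 36*p (W(p, X) = -4*(-9*p + 2) = -4*(2 - 9*p) = -8 + 36*p)
v(w) = -6*w
122*v(-2) + W(-3, 13) = 122*(-6*(-2)) + (-8 + 36*(-3)) = 122*12 + (-8 - 108) = 1464 - 116 = 1348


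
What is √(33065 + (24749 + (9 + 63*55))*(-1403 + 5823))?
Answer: 5*√4991149 ≈ 11170.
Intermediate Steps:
√(33065 + (24749 + (9 + 63*55))*(-1403 + 5823)) = √(33065 + (24749 + (9 + 3465))*4420) = √(33065 + (24749 + 3474)*4420) = √(33065 + 28223*4420) = √(33065 + 124745660) = √124778725 = 5*√4991149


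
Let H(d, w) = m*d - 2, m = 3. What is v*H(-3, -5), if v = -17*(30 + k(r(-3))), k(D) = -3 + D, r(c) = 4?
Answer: 5797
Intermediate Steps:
H(d, w) = -2 + 3*d (H(d, w) = 3*d - 2 = -2 + 3*d)
v = -527 (v = -17*(30 + (-3 + 4)) = -17*(30 + 1) = -17*31 = -527)
v*H(-3, -5) = -527*(-2 + 3*(-3)) = -527*(-2 - 9) = -527*(-11) = 5797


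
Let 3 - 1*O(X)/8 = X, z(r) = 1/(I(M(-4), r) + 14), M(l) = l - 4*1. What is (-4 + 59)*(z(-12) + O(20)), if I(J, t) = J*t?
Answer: -14959/2 ≈ -7479.5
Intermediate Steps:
M(l) = -4 + l (M(l) = l - 4 = -4 + l)
z(r) = 1/(14 - 8*r) (z(r) = 1/((-4 - 4)*r + 14) = 1/(-8*r + 14) = 1/(14 - 8*r))
O(X) = 24 - 8*X
(-4 + 59)*(z(-12) + O(20)) = (-4 + 59)*(-1/(-14 + 8*(-12)) + (24 - 8*20)) = 55*(-1/(-14 - 96) + (24 - 160)) = 55*(-1/(-110) - 136) = 55*(-1*(-1/110) - 136) = 55*(1/110 - 136) = 55*(-14959/110) = -14959/2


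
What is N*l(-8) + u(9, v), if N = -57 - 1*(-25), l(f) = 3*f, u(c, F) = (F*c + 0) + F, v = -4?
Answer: 728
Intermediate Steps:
u(c, F) = F + F*c (u(c, F) = F*c + F = F + F*c)
N = -32 (N = -57 + 25 = -32)
N*l(-8) + u(9, v) = -96*(-8) - 4*(1 + 9) = -32*(-24) - 4*10 = 768 - 40 = 728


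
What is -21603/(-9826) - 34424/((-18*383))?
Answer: 243590653/33870222 ≈ 7.1919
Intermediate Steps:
-21603/(-9826) - 34424/((-18*383)) = -21603*(-1/9826) - 34424/(-6894) = 21603/9826 - 34424*(-1/6894) = 21603/9826 + 17212/3447 = 243590653/33870222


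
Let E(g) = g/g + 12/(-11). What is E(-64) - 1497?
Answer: -16468/11 ≈ -1497.1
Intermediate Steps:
E(g) = -1/11 (E(g) = 1 + 12*(-1/11) = 1 - 12/11 = -1/11)
E(-64) - 1497 = -1/11 - 1497 = -16468/11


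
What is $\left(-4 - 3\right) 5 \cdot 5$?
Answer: $-175$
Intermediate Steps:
$\left(-4 - 3\right) 5 \cdot 5 = \left(-7\right) 5 \cdot 5 = \left(-35\right) 5 = -175$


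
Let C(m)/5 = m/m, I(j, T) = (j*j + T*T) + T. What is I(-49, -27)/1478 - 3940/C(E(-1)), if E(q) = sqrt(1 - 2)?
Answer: -1161561/1478 ≈ -785.90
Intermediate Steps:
I(j, T) = T + T**2 + j**2 (I(j, T) = (j**2 + T**2) + T = (T**2 + j**2) + T = T + T**2 + j**2)
E(q) = I (E(q) = sqrt(-1) = I)
C(m) = 5 (C(m) = 5*(m/m) = 5*1 = 5)
I(-49, -27)/1478 - 3940/C(E(-1)) = (-27 + (-27)**2 + (-49)**2)/1478 - 3940/5 = (-27 + 729 + 2401)*(1/1478) - 3940*1/5 = 3103*(1/1478) - 788 = 3103/1478 - 788 = -1161561/1478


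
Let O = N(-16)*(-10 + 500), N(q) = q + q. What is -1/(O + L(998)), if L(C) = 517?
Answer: 1/15163 ≈ 6.5950e-5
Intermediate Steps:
N(q) = 2*q
O = -15680 (O = (2*(-16))*(-10 + 500) = -32*490 = -15680)
-1/(O + L(998)) = -1/(-15680 + 517) = -1/(-15163) = -1*(-1/15163) = 1/15163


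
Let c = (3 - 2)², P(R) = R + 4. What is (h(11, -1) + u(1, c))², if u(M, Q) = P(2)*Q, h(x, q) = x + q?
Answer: 256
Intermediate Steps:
P(R) = 4 + R
h(x, q) = q + x
c = 1 (c = 1² = 1)
u(M, Q) = 6*Q (u(M, Q) = (4 + 2)*Q = 6*Q)
(h(11, -1) + u(1, c))² = ((-1 + 11) + 6*1)² = (10 + 6)² = 16² = 256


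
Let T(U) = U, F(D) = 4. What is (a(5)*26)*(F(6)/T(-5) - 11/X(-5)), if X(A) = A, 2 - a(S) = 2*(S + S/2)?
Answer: -2366/5 ≈ -473.20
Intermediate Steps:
a(S) = 2 - 3*S (a(S) = 2 - 2*(S + S/2) = 2 - 2*3*S/2 = 2 - 3*S)
(a(5)*26)*(F(6)/T(-5) - 11/X(-5)) = ((2 - 3*5)*26)*(4/(-5) - 11/(-5)) = ((2 - 15)*26)*(4*(-⅕) - 11*(-⅕)) = (-13*26)*(-⅘ + 11/5) = -338*7/5 = -2366/5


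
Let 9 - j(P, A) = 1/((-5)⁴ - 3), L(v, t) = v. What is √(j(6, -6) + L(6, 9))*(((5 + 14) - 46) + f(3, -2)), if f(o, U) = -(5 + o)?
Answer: -35*√5802638/622 ≈ -135.55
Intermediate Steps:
f(o, U) = -5 - o
j(P, A) = 5597/622 (j(P, A) = 9 - 1/((-5)⁴ - 3) = 9 - 1/(625 - 3) = 9 - 1/622 = 5597/622)
√(j(6, -6) + L(6, 9))*(((5 + 14) - 46) + f(3, -2)) = √(5597/622 + 6)*(((5 + 14) - 46) + (-5 - 1*3)) = √(9329/622)*((19 - 46) + (-5 - 3)) = (√5802638/622)*(-27 - 8) = (√5802638/622)*(-35) = -35*√5802638/622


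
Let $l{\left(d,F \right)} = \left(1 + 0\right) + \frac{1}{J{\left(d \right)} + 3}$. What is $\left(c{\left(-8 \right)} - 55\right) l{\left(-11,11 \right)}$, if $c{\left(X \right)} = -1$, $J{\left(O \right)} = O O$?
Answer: $- \frac{1750}{31} \approx -56.452$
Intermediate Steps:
$J{\left(O \right)} = O^{2}$
$l{\left(d,F \right)} = 1 + \frac{1}{3 + d^{2}}$ ($l{\left(d,F \right)} = \left(1 + 0\right) + \frac{1}{d^{2} + 3} = 1 + \frac{1}{3 + d^{2}}$)
$\left(c{\left(-8 \right)} - 55\right) l{\left(-11,11 \right)} = \left(-1 - 55\right) \frac{4 + \left(-11\right)^{2}}{3 + \left(-11\right)^{2}} = - 56 \frac{4 + 121}{3 + 121} = - 56 \cdot \frac{1}{124} \cdot 125 = \left(-56\right) \frac{125}{124} = - \frac{1750}{31}$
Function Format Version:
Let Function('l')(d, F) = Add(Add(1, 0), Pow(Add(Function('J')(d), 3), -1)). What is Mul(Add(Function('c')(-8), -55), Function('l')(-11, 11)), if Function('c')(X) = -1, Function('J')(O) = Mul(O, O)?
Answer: Rational(-1750, 31) ≈ -56.452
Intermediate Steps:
Function('J')(O) = Pow(O, 2)
Function('l')(d, F) = Add(1, Pow(Add(3, Pow(d, 2)), -1)) (Function('l')(d, F) = Add(Add(1, 0), Pow(Add(Pow(d, 2), 3), -1)) = Add(1, Pow(Add(3, Pow(d, 2)), -1)))
Mul(Add(Function('c')(-8), -55), Function('l')(-11, 11)) = Mul(Add(-1, -55), Mul(Pow(Add(3, Pow(-11, 2)), -1), Add(4, Pow(-11, 2)))) = Mul(-56, Mul(Pow(Add(3, 121), -1), Add(4, 121))) = Mul(-56, Mul(Pow(124, -1), 125)) = Mul(-56, Mul(Rational(1, 124), 125)) = Mul(-56, Rational(125, 124)) = Rational(-1750, 31)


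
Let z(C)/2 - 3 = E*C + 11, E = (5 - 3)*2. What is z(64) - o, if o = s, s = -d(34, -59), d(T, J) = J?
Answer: 481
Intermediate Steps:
E = 4 (E = 2*2 = 4)
z(C) = 28 + 8*C (z(C) = 6 + 2*(4*C + 11) = 6 + 2*(11 + 4*C) = 6 + (22 + 8*C) = 28 + 8*C)
s = 59 (s = -1*(-59) = 59)
o = 59
z(64) - o = (28 + 8*64) - 1*59 = (28 + 512) - 59 = 540 - 59 = 481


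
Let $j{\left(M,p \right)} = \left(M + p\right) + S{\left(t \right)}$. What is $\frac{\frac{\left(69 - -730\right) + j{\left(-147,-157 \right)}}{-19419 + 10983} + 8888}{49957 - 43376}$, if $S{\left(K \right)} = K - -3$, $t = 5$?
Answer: $\frac{74978665}{55517316} \approx 1.3505$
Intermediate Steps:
$S{\left(K \right)} = 3 + K$ ($S{\left(K \right)} = K + 3 = 3 + K$)
$j{\left(M,p \right)} = 8 + M + p$ ($j{\left(M,p \right)} = \left(M + p\right) + \left(3 + 5\right) = \left(M + p\right) + 8 = 8 + M + p$)
$\frac{\frac{\left(69 - -730\right) + j{\left(-147,-157 \right)}}{-19419 + 10983} + 8888}{49957 - 43376} = \frac{\frac{\left(69 - -730\right) - 296}{-19419 + 10983} + 8888}{49957 - 43376} = \frac{\frac{\left(69 + 730\right) - 296}{-8436} + 8888}{6581} = \left(\left(799 - 296\right) \left(- \frac{1}{8436}\right) + 8888\right) \frac{1}{6581} = \left(503 \left(- \frac{1}{8436}\right) + 8888\right) \frac{1}{6581} = \left(- \frac{503}{8436} + 8888\right) \frac{1}{6581} = \frac{74978665}{8436} \cdot \frac{1}{6581} = \frac{74978665}{55517316}$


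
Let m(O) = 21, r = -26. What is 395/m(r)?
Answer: 395/21 ≈ 18.810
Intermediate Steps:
395/m(r) = 395/21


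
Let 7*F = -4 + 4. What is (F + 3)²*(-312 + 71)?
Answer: -2169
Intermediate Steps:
F = 0 (F = (-4 + 4)/7 = (⅐)*0 = 0)
(F + 3)²*(-312 + 71) = (0 + 3)²*(-312 + 71) = 3²*(-241) = 9*(-241) = -2169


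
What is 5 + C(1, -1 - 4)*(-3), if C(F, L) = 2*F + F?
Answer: -4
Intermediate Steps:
C(F, L) = 3*F
5 + C(1, -1 - 4)*(-3) = 5 + (3*1)*(-3) = 5 + 3*(-3) = 5 - 9 = -4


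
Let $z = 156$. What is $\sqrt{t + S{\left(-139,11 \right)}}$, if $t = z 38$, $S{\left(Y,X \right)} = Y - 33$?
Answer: $2 \sqrt{1439} \approx 75.868$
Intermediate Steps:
$S{\left(Y,X \right)} = -33 + Y$
$t = 5928$ ($t = 156 \cdot 38 = 5928$)
$\sqrt{t + S{\left(-139,11 \right)}} = \sqrt{5928 - 172} = \sqrt{5756} = 2 \sqrt{1439}$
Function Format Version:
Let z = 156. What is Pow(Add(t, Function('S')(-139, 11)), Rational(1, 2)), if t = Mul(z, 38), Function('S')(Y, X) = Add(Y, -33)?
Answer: Mul(2, Pow(1439, Rational(1, 2))) ≈ 75.868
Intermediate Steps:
Function('S')(Y, X) = Add(-33, Y)
t = 5928 (t = Mul(156, 38) = 5928)
Pow(Add(t, Function('S')(-139, 11)), Rational(1, 2)) = Pow(Add(5928, Add(-33, -139)), Rational(1, 2)) = Pow(Add(5928, -172), Rational(1, 2)) = Pow(5756, Rational(1, 2)) = Mul(2, Pow(1439, Rational(1, 2)))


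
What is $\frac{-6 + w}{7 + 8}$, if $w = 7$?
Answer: $\frac{1}{15} \approx 0.066667$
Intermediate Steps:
$\frac{-6 + w}{7 + 8} = \frac{-6 + 7}{7 + 8} = \frac{1}{15} \cdot 1 = \frac{1}{15}$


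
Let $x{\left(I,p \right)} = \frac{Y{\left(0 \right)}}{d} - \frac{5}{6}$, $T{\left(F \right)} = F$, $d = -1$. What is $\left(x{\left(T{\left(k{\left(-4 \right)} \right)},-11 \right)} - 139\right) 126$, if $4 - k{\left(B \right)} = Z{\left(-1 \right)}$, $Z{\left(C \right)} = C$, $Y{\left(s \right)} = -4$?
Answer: $-17115$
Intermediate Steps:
$k{\left(B \right)} = 5$ ($k{\left(B \right)} = 4 - -1 = 4 + 1 = 5$)
$x{\left(I,p \right)} = \frac{19}{6}$ ($x{\left(I,p \right)} = - \frac{4}{-1} - \frac{5}{6} = \left(-4\right) \left(-1\right) - \frac{5}{6} = 4 - \frac{5}{6} = \frac{19}{6}$)
$\left(x{\left(T{\left(k{\left(-4 \right)} \right)},-11 \right)} - 139\right) 126 = \left(\frac{19}{6} - 139\right) 126 = \left(- \frac{815}{6}\right) 126 = -17115$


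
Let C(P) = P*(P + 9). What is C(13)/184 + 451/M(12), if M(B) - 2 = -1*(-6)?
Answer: 10659/184 ≈ 57.929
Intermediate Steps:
C(P) = P*(9 + P)
M(B) = 8 (M(B) = 2 - 1*(-6) = 2 + 6 = 8)
C(13)/184 + 451/M(12) = (13*(9 + 13))/184 + 451/8 = (13*22)*(1/184) + 451*(⅛) = 286*(1/184) + 451/8 = 143/92 + 451/8 = 10659/184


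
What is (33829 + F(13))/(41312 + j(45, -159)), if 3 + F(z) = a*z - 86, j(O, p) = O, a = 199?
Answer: 36327/41357 ≈ 0.87838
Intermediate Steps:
F(z) = -89 + 199*z (F(z) = -3 + (199*z - 86) = -3 + (-86 + 199*z) = -89 + 199*z)
(33829 + F(13))/(41312 + j(45, -159)) = (33829 + (-89 + 199*13))/(41312 + 45) = (33829 + (-89 + 2587))/41357 = (33829 + 2498)*(1/41357) = 36327*(1/41357) = 36327/41357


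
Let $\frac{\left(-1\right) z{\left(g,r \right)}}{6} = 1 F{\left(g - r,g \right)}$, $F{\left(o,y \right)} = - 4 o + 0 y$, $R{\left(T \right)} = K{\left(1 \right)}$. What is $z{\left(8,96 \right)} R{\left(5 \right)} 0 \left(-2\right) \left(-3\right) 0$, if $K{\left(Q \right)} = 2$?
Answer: $0$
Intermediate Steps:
$R{\left(T \right)} = 2$
$F{\left(o,y \right)} = - 4 o$ ($F{\left(o,y \right)} = - 4 o + 0 = - 4 o$)
$z{\left(g,r \right)} = - 24 r + 24 g$ ($z{\left(g,r \right)} = - 6 \cdot 1 \left(- 4 \left(g - r\right)\right) = - 6 \cdot 1 \left(- 4 g + 4 r\right) = - 6 \left(- 4 g + 4 r\right) = - 24 r + 24 g$)
$z{\left(8,96 \right)} R{\left(5 \right)} 0 \left(-2\right) \left(-3\right) 0 = \left(\left(-24\right) 96 + 24 \cdot 8\right) 2 \cdot 0 \left(-2\right) \left(-3\right) 0 = \left(-2304 + 192\right) 2 \cdot 0 \left(-3\right) 0 = - 2112 \cdot 2 \cdot 0 \cdot 0 = - 2112 \cdot 0 \cdot 0 = \left(-2112\right) 0 = 0$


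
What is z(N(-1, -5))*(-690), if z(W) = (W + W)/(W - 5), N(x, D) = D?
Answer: -690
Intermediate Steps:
z(W) = 2*W/(-5 + W) (z(W) = (2*W)/(-5 + W) = 2*W/(-5 + W))
z(N(-1, -5))*(-690) = (2*(-5)/(-5 - 5))*(-690) = (2*(-5)/(-10))*(-690) = (2*(-5)*(-1/10))*(-690) = 1*(-690) = -690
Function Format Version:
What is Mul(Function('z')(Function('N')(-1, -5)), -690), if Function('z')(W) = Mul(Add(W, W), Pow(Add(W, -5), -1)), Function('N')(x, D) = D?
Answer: -690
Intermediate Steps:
Function('z')(W) = Mul(2, W, Pow(Add(-5, W), -1)) (Function('z')(W) = Mul(Mul(2, W), Pow(Add(-5, W), -1)) = Mul(2, W, Pow(Add(-5, W), -1)))
Mul(Function('z')(Function('N')(-1, -5)), -690) = Mul(Mul(2, -5, Pow(Add(-5, -5), -1)), -690) = Mul(Mul(2, -5, Pow(-10, -1)), -690) = Mul(Mul(2, -5, Rational(-1, 10)), -690) = Mul(1, -690) = -690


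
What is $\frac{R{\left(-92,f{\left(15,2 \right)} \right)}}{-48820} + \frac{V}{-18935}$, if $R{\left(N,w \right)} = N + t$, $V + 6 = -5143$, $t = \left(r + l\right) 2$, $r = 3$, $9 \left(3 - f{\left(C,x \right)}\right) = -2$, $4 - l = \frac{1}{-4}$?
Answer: $\frac{101136657}{369762680} \approx 0.27352$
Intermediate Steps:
$l = \frac{17}{4}$ ($l = 4 - \frac{1}{-4} = 4 - - \frac{1}{4} = 4 + \frac{1}{4} = \frac{17}{4} \approx 4.25$)
$f{\left(C,x \right)} = \frac{29}{9}$ ($f{\left(C,x \right)} = 3 - - \frac{2}{9} = 3 + \frac{2}{9} = \frac{29}{9}$)
$t = \frac{29}{2}$ ($t = \left(3 + \frac{17}{4}\right) 2 = \frac{29}{4} \cdot 2 = \frac{29}{2} \approx 14.5$)
$V = -5149$ ($V = -6 - 5143 = -5149$)
$R{\left(N,w \right)} = \frac{29}{2} + N$ ($R{\left(N,w \right)} = N + \frac{29}{2} = \frac{29}{2} + N$)
$\frac{R{\left(-92,f{\left(15,2 \right)} \right)}}{-48820} + \frac{V}{-18935} = \frac{\frac{29}{2} - 92}{-48820} - \frac{5149}{-18935} = \left(- \frac{155}{2}\right) \left(- \frac{1}{48820}\right) - - \frac{5149}{18935} = \frac{31}{19528} + \frac{5149}{18935} = \frac{101136657}{369762680}$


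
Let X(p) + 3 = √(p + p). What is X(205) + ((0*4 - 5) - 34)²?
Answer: 1518 + √410 ≈ 1538.2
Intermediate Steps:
X(p) = -3 + √2*√p (X(p) = -3 + √(p + p) = -3 + √(2*p) = -3 + √2*√p)
X(205) + ((0*4 - 5) - 34)² = (-3 + √2*√205) + ((0*4 - 5) - 34)² = (-3 + √410) + ((0 - 5) - 34)² = (-3 + √410) + (-5 - 34)² = (-3 + √410) + (-39)² = (-3 + √410) + 1521 = 1518 + √410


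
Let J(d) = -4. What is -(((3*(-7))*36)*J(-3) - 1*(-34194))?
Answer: -37218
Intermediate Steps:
-(((3*(-7))*36)*J(-3) - 1*(-34194)) = -(((3*(-7))*36)*(-4) - 1*(-34194)) = -(-21*36*(-4) + 34194) = -(-756*(-4) + 34194) = -(3024 + 34194) = -1*37218 = -37218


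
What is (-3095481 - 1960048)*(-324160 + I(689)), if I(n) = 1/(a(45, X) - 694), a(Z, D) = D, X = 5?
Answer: 1129133398416489/689 ≈ 1.6388e+12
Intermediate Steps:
I(n) = -1/689 (I(n) = 1/(5 - 694) = 1/(-689) = -1/689)
(-3095481 - 1960048)*(-324160 + I(689)) = (-3095481 - 1960048)*(-324160 - 1/689) = -5055529*(-223346241/689) = 1129133398416489/689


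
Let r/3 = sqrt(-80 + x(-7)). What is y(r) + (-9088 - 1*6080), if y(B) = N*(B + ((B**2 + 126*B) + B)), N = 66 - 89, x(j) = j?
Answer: 2841 - 8832*I*sqrt(87) ≈ 2841.0 - 82379.0*I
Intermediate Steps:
N = -23
r = 3*I*sqrt(87) (r = 3*sqrt(-80 - 7) = 3*sqrt(-87) = 3*(I*sqrt(87)) = 3*I*sqrt(87) ≈ 27.982*I)
y(B) = -2944*B - 23*B**2 (y(B) = -23*(B + ((B**2 + 126*B) + B)) = -23*(B + (B**2 + 127*B)) = -23*(B**2 + 128*B) = -2944*B - 23*B**2)
y(r) + (-9088 - 1*6080) = -23*3*I*sqrt(87)*(128 + 3*I*sqrt(87)) + (-9088 - 1*6080) = -69*I*sqrt(87)*(128 + 3*I*sqrt(87)) + (-9088 - 6080) = -69*I*sqrt(87)*(128 + 3*I*sqrt(87)) - 15168 = -15168 - 69*I*sqrt(87)*(128 + 3*I*sqrt(87))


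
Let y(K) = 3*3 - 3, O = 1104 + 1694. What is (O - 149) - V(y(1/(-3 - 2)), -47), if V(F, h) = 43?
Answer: 2606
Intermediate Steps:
O = 2798
y(K) = 6 (y(K) = 9 - 3 = 6)
(O - 149) - V(y(1/(-3 - 2)), -47) = (2798 - 149) - 1*43 = 2649 - 43 = 2606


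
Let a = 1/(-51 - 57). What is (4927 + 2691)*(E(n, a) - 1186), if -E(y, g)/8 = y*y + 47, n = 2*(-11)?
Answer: -41396212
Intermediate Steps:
n = -22
a = -1/108 (a = 1/(-108) = -1/108 ≈ -0.0092593)
E(y, g) = -376 - 8*y² (E(y, g) = -8*(y*y + 47) = -8*(y² + 47) = -8*(47 + y²) = -376 - 8*y²)
(4927 + 2691)*(E(n, a) - 1186) = (4927 + 2691)*((-376 - 8*(-22)²) - 1186) = 7618*((-376 - 8*484) - 1186) = 7618*((-376 - 3872) - 1186) = 7618*(-4248 - 1186) = 7618*(-5434) = -41396212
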